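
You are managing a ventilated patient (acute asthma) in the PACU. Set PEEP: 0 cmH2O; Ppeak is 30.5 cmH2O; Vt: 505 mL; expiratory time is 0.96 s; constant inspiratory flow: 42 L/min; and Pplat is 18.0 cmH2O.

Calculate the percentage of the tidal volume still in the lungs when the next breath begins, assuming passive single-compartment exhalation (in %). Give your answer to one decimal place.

14.7

Flow: 42 L/min ÷ 60 = 0.7 L/s.
R = (PIP − Pplat)/V̇ = (30.5 − 18.0) / 0.7 = 12.5/0.7 = 17.857 cmH2O·s/L.
C = Vt/(Pplat − PEEP) = 505.0 / (18.0 − 0) = 505.0/18.0 = 28.056 mL/cmH2O.
τ = R × C = 17.857 × 0.02806 L/cmH2O = 0.5011 s.
Fraction remaining at end-expiration = e^(−Te/τ) = e^(−0.96/0.5011) = 0.1472 → 14.72%.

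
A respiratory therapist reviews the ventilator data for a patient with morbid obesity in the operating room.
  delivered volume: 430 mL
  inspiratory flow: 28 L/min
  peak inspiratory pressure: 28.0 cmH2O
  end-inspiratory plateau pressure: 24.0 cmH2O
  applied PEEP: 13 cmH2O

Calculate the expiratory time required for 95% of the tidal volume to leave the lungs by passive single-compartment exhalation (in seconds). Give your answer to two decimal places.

Flow: 28 L/min ÷ 60 = 0.4667 L/s.
R = (PIP − Pplat)/V̇ = (28.0 − 24.0) / 0.4667 = 4.0/0.4667 = 8.571 cmH2O·s/L.
C = Vt/(Pplat − PEEP) = 430.0 / (24.0 − 13) = 430.0/11.0 = 39.091 mL/cmH2O.
τ = R × C = 8.571 × 0.03909 L/cmH2O = 0.335 s.
t = −τ·ln(1 − 0.95) = −0.335·ln(0.05) = 1.004 s.

1.00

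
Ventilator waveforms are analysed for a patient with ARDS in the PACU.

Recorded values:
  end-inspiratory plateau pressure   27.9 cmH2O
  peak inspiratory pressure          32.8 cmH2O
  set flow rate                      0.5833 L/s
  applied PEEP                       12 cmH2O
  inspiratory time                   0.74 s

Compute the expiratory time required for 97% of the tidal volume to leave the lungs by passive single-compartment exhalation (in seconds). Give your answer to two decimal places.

0.80

Vt = flow × Ti = 0.5833 L/s × 0.74 s × 1000 mL/L = 431.64 mL.
R = (PIP − Pplat)/V̇ = (32.8 − 27.9) / 0.5833 = 4.9/0.5833 = 8.4 cmH2O·s/L.
C = Vt/(Pplat − PEEP) = 431.64 / (27.9 − 12) = 431.64/15.9 = 27.147 mL/cmH2O.
τ = R × C = 8.4 × 0.02715 L/cmH2O = 0.2281 s.
t = −τ·ln(1 − 0.97) = −0.2281·ln(0.03) = 0.7998 s.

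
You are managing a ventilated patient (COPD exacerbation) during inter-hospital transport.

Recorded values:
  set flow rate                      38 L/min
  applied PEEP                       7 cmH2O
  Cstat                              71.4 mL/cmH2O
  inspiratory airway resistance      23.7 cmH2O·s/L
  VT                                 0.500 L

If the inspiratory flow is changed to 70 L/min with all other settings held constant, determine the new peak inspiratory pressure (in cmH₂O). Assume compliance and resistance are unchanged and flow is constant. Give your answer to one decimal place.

Flow: 38 L/min ÷ 60 = 0.6333 L/s.
New flow: 70 L/min ÷ 60 = 1.1667 L/s.
PIP = Vt/C + R·V̇ + PEEP (constant-flow equation of motion).
Only the resistive term changes: ΔPIP = R × ΔV̇ = 23.7 × (1.1667 − 0.6333) = 23.7 × 0.5334 = 12.642 cmH2O.
Original PIP = 500/71.4 + 23.7×0.6333 + 7 = 29.012 cmH2O; new PIP = 29.012 + (12.642) = 41.654 cmH2O.

41.7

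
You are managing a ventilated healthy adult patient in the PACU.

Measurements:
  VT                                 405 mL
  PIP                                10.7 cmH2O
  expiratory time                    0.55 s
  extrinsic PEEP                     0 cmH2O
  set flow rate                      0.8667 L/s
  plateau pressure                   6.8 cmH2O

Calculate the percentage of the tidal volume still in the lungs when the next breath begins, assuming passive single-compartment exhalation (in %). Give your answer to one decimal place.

R = (PIP − Pplat)/V̇ = (10.7 − 6.8) / 0.8667 = 3.9/0.8667 = 4.5 cmH2O·s/L.
C = Vt/(Pplat − PEEP) = 405.0 / (6.8 − 0) = 405.0/6.8 = 59.559 mL/cmH2O.
τ = R × C = 4.5 × 0.05956 L/cmH2O = 0.268 s.
Fraction remaining at end-expiration = e^(−Te/τ) = e^(−0.55/0.268) = 0.1284 → 12.84%.

12.8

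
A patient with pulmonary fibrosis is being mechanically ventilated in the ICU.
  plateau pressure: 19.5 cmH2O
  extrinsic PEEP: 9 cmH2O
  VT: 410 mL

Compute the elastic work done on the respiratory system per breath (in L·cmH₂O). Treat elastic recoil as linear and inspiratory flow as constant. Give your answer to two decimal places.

2.15

Elastic work ≈ ½ × (Pplat − PEEP) × Vt = 0.5 × (19.5 − 9) × 0.410 L = 0.5 × 10.5 × 0.410 = 2.153 L·cmH2O.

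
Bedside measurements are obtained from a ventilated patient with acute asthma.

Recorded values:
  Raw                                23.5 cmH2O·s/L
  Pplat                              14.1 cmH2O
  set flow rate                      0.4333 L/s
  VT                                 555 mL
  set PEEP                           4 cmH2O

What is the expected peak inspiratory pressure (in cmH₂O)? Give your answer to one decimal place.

PIP = Pplat + Raw × flow = 14.1 + 23.5 × 0.4333 = 14.1 + 10.183 = 24.283 cmH2O.

24.3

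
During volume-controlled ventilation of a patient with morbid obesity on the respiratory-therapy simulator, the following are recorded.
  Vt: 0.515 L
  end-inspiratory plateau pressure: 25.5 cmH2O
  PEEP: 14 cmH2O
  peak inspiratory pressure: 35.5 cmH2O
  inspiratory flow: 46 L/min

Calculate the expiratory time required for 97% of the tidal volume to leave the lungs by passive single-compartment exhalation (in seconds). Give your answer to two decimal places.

Flow: 46 L/min ÷ 60 = 0.7667 L/s.
R = (PIP − Pplat)/V̇ = (35.5 − 25.5) / 0.7667 = 10.0/0.7667 = 13.043 cmH2O·s/L.
C = Vt/(Pplat − PEEP) = 515.0 / (25.5 − 14) = 515.0/11.5 = 44.783 mL/cmH2O.
τ = R × C = 13.043 × 0.04478 L/cmH2O = 0.5841 s.
t = −τ·ln(1 − 0.97) = −0.5841·ln(0.03) = 2.048 s.

2.05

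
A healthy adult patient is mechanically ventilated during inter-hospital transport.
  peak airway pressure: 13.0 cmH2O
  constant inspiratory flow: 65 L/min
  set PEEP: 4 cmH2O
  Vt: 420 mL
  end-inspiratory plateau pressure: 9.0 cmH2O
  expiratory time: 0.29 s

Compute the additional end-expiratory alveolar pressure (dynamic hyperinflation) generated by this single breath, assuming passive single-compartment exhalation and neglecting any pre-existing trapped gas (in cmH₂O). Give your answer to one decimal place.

2.0

Flow: 65 L/min ÷ 60 = 1.0833 L/s.
R = (PIP − Pplat)/V̇ = (13.0 − 9.0) / 1.0833 = 4.0/1.0833 = 3.692 cmH2O·s/L.
C = Vt/(Pplat − PEEP) = 420.0 / (9.0 − 4) = 420.0/5.0 = 84.0 mL/cmH2O.
τ = R × C = 3.692 × 0.084 L/cmH2O = 0.3101 s.
Fraction remaining = e^(−Te/τ) = e^(−0.29/0.3101) = 0.3925; trapped volume = 420.0 × 0.3925 = 164.85 mL.
Additional alveolar pressure from trapping ≈ V_trapped / C = 164.85 / 84.0 = 1.963 cmH2O.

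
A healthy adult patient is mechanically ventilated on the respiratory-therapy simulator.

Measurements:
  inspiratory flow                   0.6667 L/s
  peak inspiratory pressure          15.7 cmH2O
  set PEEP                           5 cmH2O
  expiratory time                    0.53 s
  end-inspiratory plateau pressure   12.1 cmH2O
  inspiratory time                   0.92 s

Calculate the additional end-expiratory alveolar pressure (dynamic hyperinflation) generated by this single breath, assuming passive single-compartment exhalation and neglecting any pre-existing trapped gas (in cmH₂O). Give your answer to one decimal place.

2.3

Vt = flow × Ti = 0.6667 L/s × 0.92 s × 1000 mL/L = 613.36 mL.
R = (PIP − Pplat)/V̇ = (15.7 − 12.1) / 0.6667 = 3.6/0.6667 = 5.4 cmH2O·s/L.
C = Vt/(Pplat − PEEP) = 613.36 / (12.1 − 5) = 613.36/7.1 = 86.389 mL/cmH2O.
τ = R × C = 5.4 × 0.08639 L/cmH2O = 0.4665 s.
Fraction remaining = e^(−Te/τ) = e^(−0.53/0.4665) = 0.3211; trapped volume = 613.36 × 0.3211 = 196.95 mL.
Additional alveolar pressure from trapping ≈ V_trapped / C = 196.95 / 86.389 = 2.28 cmH2O.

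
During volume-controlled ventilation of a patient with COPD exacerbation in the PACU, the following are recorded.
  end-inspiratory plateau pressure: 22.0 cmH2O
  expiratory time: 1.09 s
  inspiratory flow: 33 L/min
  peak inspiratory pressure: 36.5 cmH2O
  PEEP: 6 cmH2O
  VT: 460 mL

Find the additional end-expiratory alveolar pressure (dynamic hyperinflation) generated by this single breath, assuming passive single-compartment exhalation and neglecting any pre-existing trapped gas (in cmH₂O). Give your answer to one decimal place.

3.8

Flow: 33 L/min ÷ 60 = 0.55 L/s.
R = (PIP − Pplat)/V̇ = (36.5 − 22.0) / 0.55 = 14.5/0.55 = 26.364 cmH2O·s/L.
C = Vt/(Pplat − PEEP) = 460.0 / (22.0 − 6) = 460.0/16.0 = 28.75 mL/cmH2O.
τ = R × C = 26.364 × 0.02875 L/cmH2O = 0.758 s.
Fraction remaining = e^(−Te/τ) = e^(−1.09/0.758) = 0.2374; trapped volume = 460.0 × 0.2374 = 109.2 mL.
Additional alveolar pressure from trapping ≈ V_trapped / C = 109.2 / 28.75 = 3.798 cmH2O.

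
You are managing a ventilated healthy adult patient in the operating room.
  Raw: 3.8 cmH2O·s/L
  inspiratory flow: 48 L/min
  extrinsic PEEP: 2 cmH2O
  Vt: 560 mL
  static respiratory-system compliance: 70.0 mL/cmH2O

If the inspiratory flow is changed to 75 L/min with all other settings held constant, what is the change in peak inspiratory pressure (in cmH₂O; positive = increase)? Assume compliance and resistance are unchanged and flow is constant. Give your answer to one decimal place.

1.7

Flow: 48 L/min ÷ 60 = 0.8 L/s.
New flow: 75 L/min ÷ 60 = 1.25 L/s.
PIP = Vt/C + R·V̇ + PEEP (constant-flow equation of motion).
Only the resistive term changes: ΔPIP = R × ΔV̇ = 3.8 × (1.25 − 0.8) = 3.8 × 0.45 = 1.71 cmH2O.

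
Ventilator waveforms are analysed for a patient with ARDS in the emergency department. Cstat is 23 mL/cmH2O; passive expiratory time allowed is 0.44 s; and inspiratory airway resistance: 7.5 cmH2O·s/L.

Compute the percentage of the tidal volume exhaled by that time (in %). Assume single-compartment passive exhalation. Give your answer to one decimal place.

τ = R × C = 7.5 × 23 mL/cmH2O = 7.5 × 0.023 L/cmH2O = 0.1725 s.
Passive exhalation: V(t)/V₀ = e^(−t/τ) = e^(−0.44/0.1725) = 0.07803.
Fraction exhaled = 1 − 0.07803 = 0.922 → 92.2%.

92.2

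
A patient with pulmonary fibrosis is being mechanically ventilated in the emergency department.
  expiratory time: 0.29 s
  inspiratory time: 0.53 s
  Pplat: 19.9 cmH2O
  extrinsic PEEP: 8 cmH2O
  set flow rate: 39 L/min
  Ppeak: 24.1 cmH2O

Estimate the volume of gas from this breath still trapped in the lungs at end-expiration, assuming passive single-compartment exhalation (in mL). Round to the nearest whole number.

Flow: 39 L/min ÷ 60 = 0.65 L/s.
Vt = flow × Ti = 0.65 L/s × 0.53 s × 1000 mL/L = 344.5 mL.
R = (PIP − Pplat)/V̇ = (24.1 − 19.9) / 0.65 = 4.2/0.65 = 6.462 cmH2O·s/L.
C = Vt/(Pplat − PEEP) = 344.5 / (19.9 − 8) = 344.5/11.9 = 28.95 mL/cmH2O.
τ = R × C = 6.462 × 0.02895 L/cmH2O = 0.1871 s.
Fraction remaining = e^(−Te/τ) = e^(−0.29/0.1871) = 0.2123.
Trapped volume = 344.5 × 0.2123 = 73.137 mL.

73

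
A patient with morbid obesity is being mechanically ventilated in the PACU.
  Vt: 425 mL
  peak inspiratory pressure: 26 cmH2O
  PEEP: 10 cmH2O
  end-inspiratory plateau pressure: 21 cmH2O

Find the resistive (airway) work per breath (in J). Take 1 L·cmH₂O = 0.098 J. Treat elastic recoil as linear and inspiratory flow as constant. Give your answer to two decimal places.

With constant inspiratory flow the resistive pressure is constant at PIP − Pplat = 26 − 21 = 5.0 cmH2O, so resistive work = 5.0 × 0.425 = 2.125 L·cmH2O.
× 0.098 J/(L·cmH2O) → 0.2083 J.

0.21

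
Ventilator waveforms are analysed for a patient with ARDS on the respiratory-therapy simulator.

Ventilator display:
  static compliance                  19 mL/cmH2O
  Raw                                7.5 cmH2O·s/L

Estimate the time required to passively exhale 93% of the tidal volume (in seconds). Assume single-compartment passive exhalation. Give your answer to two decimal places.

0.38

τ = R × C = 7.5 × 19 mL/cmH2O = 7.5 × 0.019 L/cmH2O = 0.1425 s.
Exhaled fraction f = 1 − e^(−t/τ) → t = −τ·ln(1 − f) = −0.1425·ln(0.07) = 0.3789 s.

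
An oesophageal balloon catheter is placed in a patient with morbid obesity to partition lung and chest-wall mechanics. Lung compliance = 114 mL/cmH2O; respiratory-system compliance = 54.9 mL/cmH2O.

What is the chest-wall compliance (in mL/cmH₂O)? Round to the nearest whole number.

106

1/Ccw = 1/Crs − 1/CL.
1/Ccw = 1/54.9 − 1/114 = 0.009443.
Ccw = 105.9 mL/cmH2O.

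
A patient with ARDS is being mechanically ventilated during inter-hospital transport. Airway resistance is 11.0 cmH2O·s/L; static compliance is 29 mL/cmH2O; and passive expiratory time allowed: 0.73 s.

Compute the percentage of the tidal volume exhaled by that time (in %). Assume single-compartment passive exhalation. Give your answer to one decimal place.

89.9

τ = R × C = 11.0 × 29 mL/cmH2O = 11.0 × 0.029 L/cmH2O = 0.319 s.
Passive exhalation: V(t)/V₀ = e^(−t/τ) = e^(−0.73/0.319) = 0.1014.
Fraction exhaled = 1 − 0.1014 = 0.8986 → 89.86%.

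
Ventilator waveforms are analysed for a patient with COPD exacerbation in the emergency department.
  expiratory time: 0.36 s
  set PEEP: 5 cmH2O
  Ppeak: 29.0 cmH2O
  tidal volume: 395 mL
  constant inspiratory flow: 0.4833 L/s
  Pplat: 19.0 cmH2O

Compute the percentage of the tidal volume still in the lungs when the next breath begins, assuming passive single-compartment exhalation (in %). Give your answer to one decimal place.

R = (PIP − Pplat)/V̇ = (29.0 − 19.0) / 0.4833 = 10.0/0.4833 = 20.691 cmH2O·s/L.
C = Vt/(Pplat − PEEP) = 395.0 / (19.0 − 5) = 395.0/14.0 = 28.214 mL/cmH2O.
τ = R × C = 20.691 × 0.02821 L/cmH2O = 0.5837 s.
Fraction remaining at end-expiration = e^(−Te/τ) = e^(−0.36/0.5837) = 0.5397 → 53.97%.

54.0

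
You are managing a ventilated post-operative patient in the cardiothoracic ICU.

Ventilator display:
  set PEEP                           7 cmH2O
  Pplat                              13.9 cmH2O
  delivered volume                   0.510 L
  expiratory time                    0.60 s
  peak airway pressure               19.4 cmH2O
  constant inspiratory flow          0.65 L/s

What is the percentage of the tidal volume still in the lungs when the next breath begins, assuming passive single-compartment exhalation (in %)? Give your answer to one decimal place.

38.3

R = (PIP − Pplat)/V̇ = (19.4 − 13.9) / 0.65 = 5.5/0.65 = 8.462 cmH2O·s/L.
C = Vt/(Pplat − PEEP) = 510.0 / (13.9 − 7) = 510.0/6.9 = 73.913 mL/cmH2O.
τ = R × C = 8.462 × 0.07391 L/cmH2O = 0.6254 s.
Fraction remaining at end-expiration = e^(−Te/τ) = e^(−0.60/0.6254) = 0.3831 → 38.31%.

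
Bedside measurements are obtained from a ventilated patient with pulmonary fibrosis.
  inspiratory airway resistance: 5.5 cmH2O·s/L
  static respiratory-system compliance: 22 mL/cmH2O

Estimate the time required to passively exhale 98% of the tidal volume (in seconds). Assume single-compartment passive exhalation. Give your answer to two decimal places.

0.47

τ = R × C = 5.5 × 22 mL/cmH2O = 5.5 × 0.022 L/cmH2O = 0.121 s.
Exhaled fraction f = 1 − e^(−t/τ) → t = −τ·ln(1 − f) = −0.121·ln(0.02) = 0.4734 s.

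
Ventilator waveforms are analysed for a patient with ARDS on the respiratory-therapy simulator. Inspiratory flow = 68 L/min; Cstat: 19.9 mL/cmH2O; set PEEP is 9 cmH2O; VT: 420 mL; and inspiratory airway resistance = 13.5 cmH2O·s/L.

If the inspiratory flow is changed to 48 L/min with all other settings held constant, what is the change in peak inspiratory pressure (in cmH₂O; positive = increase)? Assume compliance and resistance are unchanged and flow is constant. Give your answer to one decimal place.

Flow: 68 L/min ÷ 60 = 1.1333 L/s.
New flow: 48 L/min ÷ 60 = 0.8 L/s.
PIP = Vt/C + R·V̇ + PEEP (constant-flow equation of motion).
Only the resistive term changes: ΔPIP = R × ΔV̇ = 13.5 × (0.8 − 1.1333) = 13.5 × -0.3333 = -4.5 cmH2O.

-4.5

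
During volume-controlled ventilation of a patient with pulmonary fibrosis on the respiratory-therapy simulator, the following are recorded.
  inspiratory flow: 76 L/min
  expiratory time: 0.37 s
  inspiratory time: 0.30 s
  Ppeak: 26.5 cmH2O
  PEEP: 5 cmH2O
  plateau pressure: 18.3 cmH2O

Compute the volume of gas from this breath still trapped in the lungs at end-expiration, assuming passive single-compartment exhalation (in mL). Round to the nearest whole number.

51

Flow: 76 L/min ÷ 60 = 1.2667 L/s.
Vt = flow × Ti = 1.2667 L/s × 0.30 s × 1000 mL/L = 380.01 mL.
R = (PIP − Pplat)/V̇ = (26.5 − 18.3) / 1.2667 = 8.2/1.2667 = 6.474 cmH2O·s/L.
C = Vt/(Pplat − PEEP) = 380.01 / (18.3 − 5) = 380.01/13.3 = 28.572 mL/cmH2O.
τ = R × C = 6.474 × 0.02857 L/cmH2O = 0.185 s.
Fraction remaining = e^(−Te/τ) = e^(−0.37/0.185) = 0.1353.
Trapped volume = 380.01 × 0.1353 = 51.415 mL.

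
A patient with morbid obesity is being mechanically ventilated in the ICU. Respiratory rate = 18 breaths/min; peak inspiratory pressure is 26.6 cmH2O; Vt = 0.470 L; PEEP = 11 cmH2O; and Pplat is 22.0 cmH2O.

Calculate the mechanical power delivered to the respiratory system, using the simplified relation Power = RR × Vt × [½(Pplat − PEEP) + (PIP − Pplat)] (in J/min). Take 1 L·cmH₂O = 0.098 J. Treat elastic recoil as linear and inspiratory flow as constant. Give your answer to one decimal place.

8.4

Per-breath work = Vt × [½(Pplat−PEEP) + (PIP−Pplat)] = 0.470 × [0.5×11.0 + 4.6] = 0.470 × 10.1 = 4.747 L·cmH2O.
Power = 18 × 4.747 = 85.446 L·cmH2O/min.
× 0.098 J/(L·cmH2O) → 8.374 J/min.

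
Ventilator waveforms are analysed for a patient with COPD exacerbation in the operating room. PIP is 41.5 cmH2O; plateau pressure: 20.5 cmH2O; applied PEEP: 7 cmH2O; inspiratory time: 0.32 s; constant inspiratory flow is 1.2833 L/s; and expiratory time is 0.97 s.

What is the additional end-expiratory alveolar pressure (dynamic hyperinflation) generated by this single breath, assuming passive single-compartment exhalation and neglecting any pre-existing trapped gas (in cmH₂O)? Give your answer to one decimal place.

1.9

Vt = flow × Ti = 1.2833 L/s × 0.32 s × 1000 mL/L = 410.66 mL.
R = (PIP − Pplat)/V̇ = (41.5 − 20.5) / 1.2833 = 21.0/1.2833 = 16.364 cmH2O·s/L.
C = Vt/(Pplat − PEEP) = 410.66 / (20.5 − 7) = 410.66/13.5 = 30.419 mL/cmH2O.
τ = R × C = 16.364 × 0.03042 L/cmH2O = 0.4978 s.
Fraction remaining = e^(−Te/τ) = e^(−0.97/0.4978) = 0.1425; trapped volume = 410.66 × 0.1425 = 58.519 mL.
Additional alveolar pressure from trapping ≈ V_trapped / C = 58.519 / 30.419 = 1.924 cmH2O.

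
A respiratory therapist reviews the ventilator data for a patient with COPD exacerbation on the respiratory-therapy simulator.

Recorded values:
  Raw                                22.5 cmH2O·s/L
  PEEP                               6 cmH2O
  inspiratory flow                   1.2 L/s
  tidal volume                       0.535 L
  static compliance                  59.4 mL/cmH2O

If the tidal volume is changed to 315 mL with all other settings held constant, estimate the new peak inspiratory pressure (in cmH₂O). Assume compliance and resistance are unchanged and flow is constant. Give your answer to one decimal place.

38.3

PIP = Vt/C + R·V̇ + PEEP (constant-flow equation of motion).
Only the elastic term changes: ΔPIP = ΔVt / C = (315 − 535) / 59.4 = -3.704 cmH2O.
Original PIP = 535/59.4 + 22.5×1.2 + 6 = 42.007 cmH2O; new PIP = 42.007 + (-3.704) = 38.303 cmH2O.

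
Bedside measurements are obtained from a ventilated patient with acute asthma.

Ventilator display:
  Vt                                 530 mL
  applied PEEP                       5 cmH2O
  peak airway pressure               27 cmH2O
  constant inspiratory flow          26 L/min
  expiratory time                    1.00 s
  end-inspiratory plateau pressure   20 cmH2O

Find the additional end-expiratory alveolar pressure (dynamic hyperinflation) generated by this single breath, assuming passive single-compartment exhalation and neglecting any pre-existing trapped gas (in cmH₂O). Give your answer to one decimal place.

2.6

Flow: 26 L/min ÷ 60 = 0.4333 L/s.
R = (PIP − Pplat)/V̇ = (27 − 20) / 0.4333 = 7.0/0.4333 = 16.155 cmH2O·s/L.
C = Vt/(Pplat − PEEP) = 530.0 / (20 − 5) = 530.0/15.0 = 35.333 mL/cmH2O.
τ = R × C = 16.155 × 0.03533 L/cmH2O = 0.5708 s.
Fraction remaining = e^(−Te/τ) = e^(−1.00/0.5708) = 0.1734; trapped volume = 530.0 × 0.1734 = 91.902 mL.
Additional alveolar pressure from trapping ≈ V_trapped / C = 91.902 / 35.333 = 2.601 cmH2O.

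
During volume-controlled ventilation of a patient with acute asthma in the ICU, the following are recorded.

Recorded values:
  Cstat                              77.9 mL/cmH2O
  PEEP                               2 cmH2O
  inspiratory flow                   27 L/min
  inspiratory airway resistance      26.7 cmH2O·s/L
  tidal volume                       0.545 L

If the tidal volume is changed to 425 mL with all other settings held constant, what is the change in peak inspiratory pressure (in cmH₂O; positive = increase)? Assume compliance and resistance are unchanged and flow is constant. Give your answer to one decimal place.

PIP = Vt/C + R·V̇ + PEEP (constant-flow equation of motion).
Only the elastic term changes: ΔPIP = ΔVt / C = (425 − 545) / 77.9 = -1.54 cmH2O.

-1.5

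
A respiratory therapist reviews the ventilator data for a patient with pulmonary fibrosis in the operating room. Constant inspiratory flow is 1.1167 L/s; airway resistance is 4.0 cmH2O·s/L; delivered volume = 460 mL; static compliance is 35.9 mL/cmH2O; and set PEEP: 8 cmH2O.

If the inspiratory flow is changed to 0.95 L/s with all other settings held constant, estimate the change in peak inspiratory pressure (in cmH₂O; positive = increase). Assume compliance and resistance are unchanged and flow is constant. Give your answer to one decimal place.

-0.7

PIP = Vt/C + R·V̇ + PEEP (constant-flow equation of motion).
Only the resistive term changes: ΔPIP = R × ΔV̇ = 4.0 × (0.95 − 1.1167) = 4.0 × -0.1667 = -0.6668 cmH2O.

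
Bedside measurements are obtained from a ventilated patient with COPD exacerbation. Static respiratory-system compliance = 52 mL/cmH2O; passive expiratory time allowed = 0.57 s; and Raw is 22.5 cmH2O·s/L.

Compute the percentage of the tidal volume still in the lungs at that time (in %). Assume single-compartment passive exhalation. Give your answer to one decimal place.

61.4

τ = R × C = 22.5 × 52 mL/cmH2O = 22.5 × 0.052 L/cmH2O = 1.17 s.
Passive exhalation: V(t)/V₀ = e^(−t/τ) = e^(−0.57/1.17) = 0.6144.
Fraction remaining = 0.6144 → 61.44%.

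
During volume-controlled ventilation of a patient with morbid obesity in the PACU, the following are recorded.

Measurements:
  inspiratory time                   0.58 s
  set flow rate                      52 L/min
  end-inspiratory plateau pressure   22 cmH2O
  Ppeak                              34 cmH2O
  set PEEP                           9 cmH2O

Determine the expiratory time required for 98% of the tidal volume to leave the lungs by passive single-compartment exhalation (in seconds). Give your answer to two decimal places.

Flow: 52 L/min ÷ 60 = 0.8667 L/s.
Vt = flow × Ti = 0.8667 L/s × 0.58 s × 1000 mL/L = 502.69 mL.
R = (PIP − Pplat)/V̇ = (34 − 22) / 0.8667 = 12.0/0.8667 = 13.846 cmH2O·s/L.
C = Vt/(Pplat − PEEP) = 502.69 / (22 − 9) = 502.69/13.0 = 38.668 mL/cmH2O.
τ = R × C = 13.846 × 0.03867 L/cmH2O = 0.5354 s.
t = −τ·ln(1 − 0.98) = −0.5354·ln(0.02) = 2.094 s.

2.09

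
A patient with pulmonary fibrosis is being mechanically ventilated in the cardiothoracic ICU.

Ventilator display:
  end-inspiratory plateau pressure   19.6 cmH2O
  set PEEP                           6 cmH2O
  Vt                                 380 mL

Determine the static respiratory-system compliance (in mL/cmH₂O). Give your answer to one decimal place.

27.9

Cstat = Vt / (Pplat − PEEP) = 380 / (19.6 − 6) = 380 / 13.6 = 27.941 mL/cmH2O.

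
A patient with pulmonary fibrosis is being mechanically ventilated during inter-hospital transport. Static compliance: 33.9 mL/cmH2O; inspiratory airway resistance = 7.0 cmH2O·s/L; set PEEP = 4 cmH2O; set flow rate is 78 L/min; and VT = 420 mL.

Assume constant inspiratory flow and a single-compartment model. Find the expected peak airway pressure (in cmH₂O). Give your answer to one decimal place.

25.5

Flow: 78 L/min ÷ 60 = 1.3 L/s.
Equation of motion (constant flow): PIP = Vt/C + R·V̇ + PEEP.
PIP = 420/33.9 + 7.0×1.3 + 4 = 12.389 + 9.1 + 4 = 25.489 cmH2O.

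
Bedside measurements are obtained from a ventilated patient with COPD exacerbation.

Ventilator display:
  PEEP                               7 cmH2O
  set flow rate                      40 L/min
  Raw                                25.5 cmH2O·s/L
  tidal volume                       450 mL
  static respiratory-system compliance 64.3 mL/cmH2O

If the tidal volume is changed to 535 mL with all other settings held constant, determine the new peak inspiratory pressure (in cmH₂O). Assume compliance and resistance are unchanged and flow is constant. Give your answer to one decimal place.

32.3

Flow: 40 L/min ÷ 60 = 0.6667 L/s.
PIP = Vt/C + R·V̇ + PEEP (constant-flow equation of motion).
Only the elastic term changes: ΔPIP = ΔVt / C = (535 − 450) / 64.3 = 1.322 cmH2O.
Original PIP = 450/64.3 + 25.5×0.6667 + 7 = 30.999 cmH2O; new PIP = 30.999 + (1.322) = 32.321 cmH2O.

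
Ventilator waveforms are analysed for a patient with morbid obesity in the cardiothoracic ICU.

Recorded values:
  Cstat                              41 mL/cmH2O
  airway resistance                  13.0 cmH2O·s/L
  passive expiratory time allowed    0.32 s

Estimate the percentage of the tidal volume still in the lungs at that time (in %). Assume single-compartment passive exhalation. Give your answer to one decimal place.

τ = R × C = 13.0 × 41 mL/cmH2O = 13.0 × 0.041 L/cmH2O = 0.533 s.
Passive exhalation: V(t)/V₀ = e^(−t/τ) = e^(−0.32/0.533) = 0.5486.
Fraction remaining = 0.5486 → 54.86%.

54.9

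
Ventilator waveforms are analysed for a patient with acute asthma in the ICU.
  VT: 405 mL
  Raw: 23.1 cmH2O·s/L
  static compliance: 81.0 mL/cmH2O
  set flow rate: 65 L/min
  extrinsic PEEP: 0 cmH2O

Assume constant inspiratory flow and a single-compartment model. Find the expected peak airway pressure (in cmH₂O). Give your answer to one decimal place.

Flow: 65 L/min ÷ 60 = 1.0833 L/s.
Equation of motion (constant flow): PIP = Vt/C + R·V̇ + PEEP.
PIP = 405/81.0 + 23.1×1.0833 + 0 = 5.0 + 25.024 + 0 = 30.024 cmH2O.

30.0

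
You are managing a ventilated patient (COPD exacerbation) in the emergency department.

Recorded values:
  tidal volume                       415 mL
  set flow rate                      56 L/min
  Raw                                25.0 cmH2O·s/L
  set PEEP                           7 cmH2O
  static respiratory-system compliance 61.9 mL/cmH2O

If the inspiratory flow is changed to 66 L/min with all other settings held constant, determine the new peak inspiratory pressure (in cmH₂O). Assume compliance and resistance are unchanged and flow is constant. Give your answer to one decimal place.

41.2

Flow: 56 L/min ÷ 60 = 0.9333 L/s.
New flow: 66 L/min ÷ 60 = 1.1 L/s.
PIP = Vt/C + R·V̇ + PEEP (constant-flow equation of motion).
Only the resistive term changes: ΔPIP = R × ΔV̇ = 25.0 × (1.1 − 0.9333) = 25.0 × 0.1667 = 4.168 cmH2O.
Original PIP = 415/61.9 + 25.0×0.9333 + 7 = 37.037 cmH2O; new PIP = 37.037 + (4.168) = 41.205 cmH2O.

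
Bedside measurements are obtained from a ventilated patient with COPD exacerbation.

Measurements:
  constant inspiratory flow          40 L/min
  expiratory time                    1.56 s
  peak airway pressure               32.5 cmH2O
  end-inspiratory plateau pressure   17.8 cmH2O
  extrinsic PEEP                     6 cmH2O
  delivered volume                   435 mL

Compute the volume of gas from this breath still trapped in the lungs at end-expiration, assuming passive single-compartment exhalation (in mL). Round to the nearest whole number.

Flow: 40 L/min ÷ 60 = 0.6667 L/s.
R = (PIP − Pplat)/V̇ = (32.5 − 17.8) / 0.6667 = 14.7/0.6667 = 22.049 cmH2O·s/L.
C = Vt/(Pplat − PEEP) = 435.0 / (17.8 − 6) = 435.0/11.8 = 36.864 mL/cmH2O.
τ = R × C = 22.049 × 0.03686 L/cmH2O = 0.8127 s.
Fraction remaining = e^(−Te/τ) = e^(−1.56/0.8127) = 0.1467.
Trapped volume = 435.0 × 0.1467 = 63.815 mL.

64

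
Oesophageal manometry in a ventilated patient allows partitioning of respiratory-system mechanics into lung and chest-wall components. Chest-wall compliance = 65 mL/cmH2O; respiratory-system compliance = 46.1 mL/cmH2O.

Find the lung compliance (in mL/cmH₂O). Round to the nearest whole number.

1/CL = 1/Crs − 1/Ccw.
1/CL = 1/46.1 − 1/65 = 0.006307.
CL = 158.55 mL/cmH2O.

159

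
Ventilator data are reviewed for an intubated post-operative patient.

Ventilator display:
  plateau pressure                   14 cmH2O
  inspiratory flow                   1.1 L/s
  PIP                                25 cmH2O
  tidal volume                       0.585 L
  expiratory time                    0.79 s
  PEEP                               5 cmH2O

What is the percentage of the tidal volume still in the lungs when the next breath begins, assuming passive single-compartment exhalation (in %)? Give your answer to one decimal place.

R = (PIP − Pplat)/V̇ = (25 − 14) / 1.1 = 11.0/1.1 = 10.0 cmH2O·s/L.
C = Vt/(Pplat − PEEP) = 585.0 / (14 − 5) = 585.0/9.0 = 65.0 mL/cmH2O.
τ = R × C = 10.0 × 0.065 L/cmH2O = 0.65 s.
Fraction remaining at end-expiration = e^(−Te/τ) = e^(−0.79/0.65) = 0.2966 → 29.66%.

29.7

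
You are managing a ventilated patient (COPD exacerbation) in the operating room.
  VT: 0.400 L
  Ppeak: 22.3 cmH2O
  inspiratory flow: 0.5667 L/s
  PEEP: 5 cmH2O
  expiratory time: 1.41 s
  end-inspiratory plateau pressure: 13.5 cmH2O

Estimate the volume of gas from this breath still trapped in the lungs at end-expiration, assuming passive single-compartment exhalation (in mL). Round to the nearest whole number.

58

R = (PIP − Pplat)/V̇ = (22.3 − 13.5) / 0.5667 = 8.8/0.5667 = 15.528 cmH2O·s/L.
C = Vt/(Pplat − PEEP) = 400.0 / (13.5 − 5) = 400.0/8.5 = 47.059 mL/cmH2O.
τ = R × C = 15.528 × 0.04706 L/cmH2O = 0.7307 s.
Fraction remaining = e^(−Te/τ) = e^(−1.41/0.7307) = 0.1452.
Trapped volume = 400.0 × 0.1452 = 58.08 mL.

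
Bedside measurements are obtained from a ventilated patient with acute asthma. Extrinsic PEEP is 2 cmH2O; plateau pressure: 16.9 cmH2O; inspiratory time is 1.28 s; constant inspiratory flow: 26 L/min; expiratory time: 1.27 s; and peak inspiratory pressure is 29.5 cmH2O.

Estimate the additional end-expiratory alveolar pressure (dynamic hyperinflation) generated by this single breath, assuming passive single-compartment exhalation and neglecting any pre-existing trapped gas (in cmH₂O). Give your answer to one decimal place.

4.6

Flow: 26 L/min ÷ 60 = 0.4333 L/s.
Vt = flow × Ti = 0.4333 L/s × 1.28 s × 1000 mL/L = 554.62 mL.
R = (PIP − Pplat)/V̇ = (29.5 − 16.9) / 0.4333 = 12.6/0.4333 = 29.079 cmH2O·s/L.
C = Vt/(Pplat − PEEP) = 554.62 / (16.9 − 2) = 554.62/14.9 = 37.223 mL/cmH2O.
τ = R × C = 29.079 × 0.03722 L/cmH2O = 1.082 s.
Fraction remaining = e^(−Te/τ) = e^(−1.27/1.082) = 0.3092; trapped volume = 554.62 × 0.3092 = 171.49 mL.
Additional alveolar pressure from trapping ≈ V_trapped / C = 171.49 / 37.223 = 4.607 cmH2O.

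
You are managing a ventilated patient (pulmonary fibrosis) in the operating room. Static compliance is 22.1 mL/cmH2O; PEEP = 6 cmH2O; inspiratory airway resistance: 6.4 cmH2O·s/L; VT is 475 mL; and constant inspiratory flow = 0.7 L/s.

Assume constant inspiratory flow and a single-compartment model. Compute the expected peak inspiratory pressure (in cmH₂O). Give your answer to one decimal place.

32.0

Equation of motion (constant flow): PIP = Vt/C + R·V̇ + PEEP.
PIP = 475/22.1 + 6.4×0.7 + 6 = 21.493 + 4.48 + 6 = 31.973 cmH2O.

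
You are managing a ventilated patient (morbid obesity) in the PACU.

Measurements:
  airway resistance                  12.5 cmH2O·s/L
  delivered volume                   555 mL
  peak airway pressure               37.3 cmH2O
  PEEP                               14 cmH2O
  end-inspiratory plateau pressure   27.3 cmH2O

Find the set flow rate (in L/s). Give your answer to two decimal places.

0.80

flow = (PIP − Pplat) / Raw = 10.0 / 12.5 = 0.8 L/s.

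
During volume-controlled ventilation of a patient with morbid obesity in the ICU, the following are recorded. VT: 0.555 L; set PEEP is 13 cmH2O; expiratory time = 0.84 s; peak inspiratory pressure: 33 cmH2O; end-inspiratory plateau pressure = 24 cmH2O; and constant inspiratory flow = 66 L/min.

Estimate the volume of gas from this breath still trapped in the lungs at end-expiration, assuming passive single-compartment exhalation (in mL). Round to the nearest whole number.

Flow: 66 L/min ÷ 60 = 1.1 L/s.
R = (PIP − Pplat)/V̇ = (33 − 24) / 1.1 = 9.0/1.1 = 8.182 cmH2O·s/L.
C = Vt/(Pplat − PEEP) = 555.0 / (24 − 13) = 555.0/11.0 = 50.455 mL/cmH2O.
τ = R × C = 8.182 × 0.05046 L/cmH2O = 0.4129 s.
Fraction remaining = e^(−Te/τ) = e^(−0.84/0.4129) = 0.1308.
Trapped volume = 555.0 × 0.1308 = 72.594 mL.

73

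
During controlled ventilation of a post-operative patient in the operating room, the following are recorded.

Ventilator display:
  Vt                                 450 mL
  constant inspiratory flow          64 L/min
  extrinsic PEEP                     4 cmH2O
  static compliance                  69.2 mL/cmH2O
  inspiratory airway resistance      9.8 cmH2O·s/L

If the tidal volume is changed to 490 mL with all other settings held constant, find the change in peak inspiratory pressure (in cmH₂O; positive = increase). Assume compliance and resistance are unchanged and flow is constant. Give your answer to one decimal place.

PIP = Vt/C + R·V̇ + PEEP (constant-flow equation of motion).
Only the elastic term changes: ΔPIP = ΔVt / C = (490 − 450) / 69.2 = 0.578 cmH2O.

0.6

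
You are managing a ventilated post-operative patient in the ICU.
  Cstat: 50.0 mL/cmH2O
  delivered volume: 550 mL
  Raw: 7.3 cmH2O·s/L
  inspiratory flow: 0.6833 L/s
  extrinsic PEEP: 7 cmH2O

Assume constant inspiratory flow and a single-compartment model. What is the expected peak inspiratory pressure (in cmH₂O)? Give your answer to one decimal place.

Equation of motion (constant flow): PIP = Vt/C + R·V̇ + PEEP.
PIP = 550/50.0 + 7.3×0.6833 + 7 = 11.0 + 4.988 + 7 = 22.988 cmH2O.

23.0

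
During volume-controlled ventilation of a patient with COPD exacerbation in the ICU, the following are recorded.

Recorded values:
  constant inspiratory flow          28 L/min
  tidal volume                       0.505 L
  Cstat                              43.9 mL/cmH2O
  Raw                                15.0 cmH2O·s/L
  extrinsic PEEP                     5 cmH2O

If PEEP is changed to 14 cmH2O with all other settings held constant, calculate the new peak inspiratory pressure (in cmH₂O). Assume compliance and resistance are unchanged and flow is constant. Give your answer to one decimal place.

Flow: 28 L/min ÷ 60 = 0.4667 L/s.
PIP = Vt/C + R·V̇ + PEEP (constant-flow equation of motion).
Only the baseline term changes: ΔPIP = ΔPEEP = 14 − 5 = 9.0 cmH2O.
Original PIP = 505/43.9 + 15.0×0.4667 + 5 = 23.504 cmH2O; new PIP = 23.504 + (9.0) = 32.504 cmH2O.

32.5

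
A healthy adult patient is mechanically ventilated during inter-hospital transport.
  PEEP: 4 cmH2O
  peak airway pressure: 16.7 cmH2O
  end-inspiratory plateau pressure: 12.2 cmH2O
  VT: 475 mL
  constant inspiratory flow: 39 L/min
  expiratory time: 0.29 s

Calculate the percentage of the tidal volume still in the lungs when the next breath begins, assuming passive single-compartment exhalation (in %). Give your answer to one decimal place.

48.5

Flow: 39 L/min ÷ 60 = 0.65 L/s.
R = (PIP − Pplat)/V̇ = (16.7 − 12.2) / 0.65 = 4.5/0.65 = 6.923 cmH2O·s/L.
C = Vt/(Pplat − PEEP) = 475.0 / (12.2 − 4) = 475.0/8.2 = 57.927 mL/cmH2O.
τ = R × C = 6.923 × 0.05793 L/cmH2O = 0.401 s.
Fraction remaining at end-expiration = e^(−Te/τ) = e^(−0.29/0.401) = 0.4852 → 48.52%.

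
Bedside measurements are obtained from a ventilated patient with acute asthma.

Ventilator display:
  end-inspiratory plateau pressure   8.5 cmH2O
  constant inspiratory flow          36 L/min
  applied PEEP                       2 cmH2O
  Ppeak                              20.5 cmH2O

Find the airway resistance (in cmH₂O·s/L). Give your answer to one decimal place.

Flow: 36 L/min ÷ 60 = 0.6 L/s.
Raw = (PIP − Pplat) / flow = (20.5 − 8.5) / 0.6 = 12.0 / 0.6 = 20.0 cmH2O·s/L.

20.0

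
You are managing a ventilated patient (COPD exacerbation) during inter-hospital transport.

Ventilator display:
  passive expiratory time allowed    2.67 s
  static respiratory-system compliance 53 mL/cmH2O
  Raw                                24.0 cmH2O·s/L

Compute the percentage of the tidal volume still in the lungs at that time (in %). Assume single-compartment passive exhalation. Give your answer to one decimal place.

τ = R × C = 24.0 × 53 mL/cmH2O = 24.0 × 0.053 L/cmH2O = 1.272 s.
Passive exhalation: V(t)/V₀ = e^(−t/τ) = e^(−2.67/1.272) = 0.1226.
Fraction remaining = 0.1226 → 12.26%.

12.3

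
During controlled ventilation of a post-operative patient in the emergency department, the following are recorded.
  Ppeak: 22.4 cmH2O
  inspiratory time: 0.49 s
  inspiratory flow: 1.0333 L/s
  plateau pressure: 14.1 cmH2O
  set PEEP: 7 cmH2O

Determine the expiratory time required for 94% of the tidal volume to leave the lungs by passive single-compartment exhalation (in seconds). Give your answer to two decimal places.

1.61

Vt = flow × Ti = 1.0333 L/s × 0.49 s × 1000 mL/L = 506.32 mL.
R = (PIP − Pplat)/V̇ = (22.4 − 14.1) / 1.0333 = 8.3/1.0333 = 8.033 cmH2O·s/L.
C = Vt/(Pplat − PEEP) = 506.32 / (14.1 − 7) = 506.32/7.1 = 71.313 mL/cmH2O.
τ = R × C = 8.033 × 0.07131 L/cmH2O = 0.5728 s.
t = −τ·ln(1 − 0.94) = −0.5728·ln(0.06) = 1.612 s.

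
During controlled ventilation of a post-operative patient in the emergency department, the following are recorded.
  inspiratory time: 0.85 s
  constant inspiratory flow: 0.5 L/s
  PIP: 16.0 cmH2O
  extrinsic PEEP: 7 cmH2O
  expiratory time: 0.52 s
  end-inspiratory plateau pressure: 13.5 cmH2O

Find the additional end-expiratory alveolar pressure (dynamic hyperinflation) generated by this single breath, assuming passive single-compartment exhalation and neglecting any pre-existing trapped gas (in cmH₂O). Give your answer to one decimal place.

1.3

Vt = flow × Ti = 0.5 L/s × 0.85 s × 1000 mL/L = 425.0 mL.
R = (PIP − Pplat)/V̇ = (16.0 − 13.5) / 0.5 = 2.5/0.5 = 5.0 cmH2O·s/L.
C = Vt/(Pplat − PEEP) = 425.0 / (13.5 − 7) = 425.0/6.5 = 65.385 mL/cmH2O.
τ = R × C = 5.0 × 0.06539 L/cmH2O = 0.327 s.
Fraction remaining = e^(−Te/τ) = e^(−0.52/0.327) = 0.2039; trapped volume = 425.0 × 0.2039 = 86.658 mL.
Additional alveolar pressure from trapping ≈ V_trapped / C = 86.658 / 65.385 = 1.325 cmH2O.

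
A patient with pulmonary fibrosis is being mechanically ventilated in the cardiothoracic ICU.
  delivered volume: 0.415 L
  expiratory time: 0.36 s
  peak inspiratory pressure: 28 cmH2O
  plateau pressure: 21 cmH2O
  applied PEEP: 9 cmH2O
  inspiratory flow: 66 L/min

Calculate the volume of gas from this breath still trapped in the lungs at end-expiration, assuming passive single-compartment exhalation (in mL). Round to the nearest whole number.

Flow: 66 L/min ÷ 60 = 1.1 L/s.
R = (PIP − Pplat)/V̇ = (28 − 21) / 1.1 = 7.0/1.1 = 6.364 cmH2O·s/L.
C = Vt/(Pplat − PEEP) = 415.0 / (21 − 9) = 415.0/12.0 = 34.583 mL/cmH2O.
τ = R × C = 6.364 × 0.03458 L/cmH2O = 0.2201 s.
Fraction remaining = e^(−Te/τ) = e^(−0.36/0.2201) = 0.1948.
Trapped volume = 415.0 × 0.1948 = 80.842 mL.

81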